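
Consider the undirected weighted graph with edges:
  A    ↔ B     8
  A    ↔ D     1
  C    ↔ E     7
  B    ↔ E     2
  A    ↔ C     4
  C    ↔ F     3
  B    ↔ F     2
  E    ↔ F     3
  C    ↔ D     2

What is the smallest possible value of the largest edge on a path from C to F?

Checking several routes:
C - F: max(3) = 3
C - E - B - F: max(7, 2, 2) = 7
C - E - F: max(7, 3) = 7
Smallest bottleneck: 3.

3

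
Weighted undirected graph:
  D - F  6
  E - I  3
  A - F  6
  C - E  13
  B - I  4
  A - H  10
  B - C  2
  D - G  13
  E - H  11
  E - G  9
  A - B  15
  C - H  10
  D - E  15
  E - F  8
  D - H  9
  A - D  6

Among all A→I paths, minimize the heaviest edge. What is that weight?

8

A few of the A→I routes:
A -> H -> D -> F -> E -> I: max(10, 9, 6, 8, 3) = 10
A -> H -> C -> B -> I: max(10, 10, 2, 4) = 10
A -> F -> E -> I: max(6, 8, 3) = 8
A -> D -> F -> E -> I: max(6, 6, 8, 3) = 8
Best route has worst link 8.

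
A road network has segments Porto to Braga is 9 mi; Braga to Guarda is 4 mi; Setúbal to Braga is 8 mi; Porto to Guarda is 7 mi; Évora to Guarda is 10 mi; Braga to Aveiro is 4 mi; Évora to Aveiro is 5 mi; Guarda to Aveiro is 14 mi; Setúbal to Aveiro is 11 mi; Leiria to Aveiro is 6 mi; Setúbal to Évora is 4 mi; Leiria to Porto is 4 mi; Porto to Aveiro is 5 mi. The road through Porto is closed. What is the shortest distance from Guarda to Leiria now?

14

Comparing a few candidate routes:
Guarda - Aveiro - Leiria: 14 + 6 = 20
Guarda - Évora - Aveiro - Leiria: 10 + 5 + 6 = 21
Guarda - Braga - Aveiro - Leiria: 4 + 4 + 6 = 14
The minimum is 14 mi.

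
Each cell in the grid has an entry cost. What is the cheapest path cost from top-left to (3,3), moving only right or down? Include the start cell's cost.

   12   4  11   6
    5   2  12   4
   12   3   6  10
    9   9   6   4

37

Take r0c0 → r0c1 → r1c1 → r2c1 → r2c2 → r3c2 → r3c3 for a total of 12 + 4 + 2 + 3 + 6 + 6 + 4 = 37.
(Top row then right column would cost 51.)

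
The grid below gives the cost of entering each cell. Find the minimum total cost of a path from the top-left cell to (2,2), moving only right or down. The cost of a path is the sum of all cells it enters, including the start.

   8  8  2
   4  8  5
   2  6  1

One optimal route is r0c0 r1c0 r2c0 r2c1 r2c2.
Its cost is 8 + 4 + 2 + 6 + 1 = 21.

21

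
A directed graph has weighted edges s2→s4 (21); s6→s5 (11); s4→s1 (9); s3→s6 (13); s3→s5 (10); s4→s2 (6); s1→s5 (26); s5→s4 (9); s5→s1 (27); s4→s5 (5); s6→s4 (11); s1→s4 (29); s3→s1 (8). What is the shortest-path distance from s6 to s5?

11

Paths from s6 to s5:
s6 -> s5: 11
s6 -> s4 -> s1 -> s5: 11 + 9 + 26 = 46
s6 -> s4 -> s5: 11 + 5 = 16
The minimum is 11.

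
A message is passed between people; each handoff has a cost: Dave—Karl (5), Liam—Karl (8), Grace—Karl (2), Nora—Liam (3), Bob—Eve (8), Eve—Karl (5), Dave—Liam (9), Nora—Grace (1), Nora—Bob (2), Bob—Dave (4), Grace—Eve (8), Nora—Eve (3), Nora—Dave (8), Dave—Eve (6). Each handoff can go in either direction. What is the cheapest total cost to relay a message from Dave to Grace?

7

Some routes from Dave to Grace:
Dave -> Eve -> Nora -> Grace: 6 + 3 + 1 = 10
Dave -> Karl -> Grace: 5 + 2 = 7
Dave -> Liam -> Nora -> Grace: 9 + 3 + 1 = 13
Dave -> Nora -> Grace: 8 + 1 = 9
Dave -> Bob -> Nora -> Grace: 4 + 2 + 1 = 7
Best route has total 7.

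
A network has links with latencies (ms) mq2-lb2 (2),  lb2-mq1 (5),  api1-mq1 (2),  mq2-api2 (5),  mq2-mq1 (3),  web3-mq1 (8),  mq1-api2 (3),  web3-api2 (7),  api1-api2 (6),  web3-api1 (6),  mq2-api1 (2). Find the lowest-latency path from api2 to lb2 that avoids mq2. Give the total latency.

8

Paths from api2 to lb2 avoiding mq2:
api2-mq1-lb2: 3 + 5 = 8
api2-web3-api1-mq1-lb2: 7 + 6 + 2 + 5 = 20
api2-api1-mq1-lb2: 6 + 2 + 5 = 13
api2-web3-mq1-lb2: 7 + 8 + 5 = 20
api2-api1-web3-mq1-lb2: 6 + 6 + 8 + 5 = 25
Shortest: 8 ms.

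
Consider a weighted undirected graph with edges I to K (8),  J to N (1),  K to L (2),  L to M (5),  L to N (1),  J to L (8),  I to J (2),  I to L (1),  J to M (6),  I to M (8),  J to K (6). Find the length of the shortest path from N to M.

6

Comparing a few candidate routes:
N → L → I → J → M: 1 + 1 + 2 + 6 = 10
N → L → M: 1 + 5 = 6
N → J → I → L → M: 1 + 2 + 1 + 5 = 9
N → J → M: 1 + 6 = 7
Shortest: 6.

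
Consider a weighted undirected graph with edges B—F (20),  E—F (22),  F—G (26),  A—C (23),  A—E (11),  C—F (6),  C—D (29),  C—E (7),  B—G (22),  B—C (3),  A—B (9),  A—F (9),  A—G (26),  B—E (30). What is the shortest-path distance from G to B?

Checking several routes:
G -> B: 22
G -> F -> B: 26 + 20 = 46
G -> A -> F -> C -> B: 26 + 9 + 6 + 3 = 44
G -> F -> A -> B: 26 + 9 + 9 = 44
G -> F -> C -> B: 26 + 6 + 3 = 35
G -> A -> B: 26 + 9 = 35
The minimum is 22.

22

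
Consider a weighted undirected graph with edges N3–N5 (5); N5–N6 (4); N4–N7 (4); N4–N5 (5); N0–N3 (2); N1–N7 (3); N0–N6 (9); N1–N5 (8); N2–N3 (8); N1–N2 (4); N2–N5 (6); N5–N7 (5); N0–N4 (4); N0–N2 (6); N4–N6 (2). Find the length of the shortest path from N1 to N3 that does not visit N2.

13

Some routes from N1 to N3 avoiding N2:
N1 - N7 - N4 - N0 - N3: 3 + 4 + 4 + 2 = 13
N1 - N7 - N5 - N3: 3 + 5 + 5 = 13
N1 - N7 - N4 - N5 - N3: 3 + 4 + 5 + 5 = 17
N1 - N5 - N3: 8 + 5 = 13
The minimum is 13.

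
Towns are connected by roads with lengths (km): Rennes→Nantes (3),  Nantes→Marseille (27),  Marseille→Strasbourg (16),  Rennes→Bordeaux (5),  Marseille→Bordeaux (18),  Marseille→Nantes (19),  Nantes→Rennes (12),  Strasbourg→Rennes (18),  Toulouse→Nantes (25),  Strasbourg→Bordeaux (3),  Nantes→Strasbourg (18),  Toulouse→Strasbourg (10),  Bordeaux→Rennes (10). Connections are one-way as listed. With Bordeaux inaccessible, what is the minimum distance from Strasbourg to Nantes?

21

Routes from Strasbourg to Nantes avoiding Bordeaux:
Strasbourg-Rennes-Nantes: 18 + 3 = 21
Shortest: 21 km.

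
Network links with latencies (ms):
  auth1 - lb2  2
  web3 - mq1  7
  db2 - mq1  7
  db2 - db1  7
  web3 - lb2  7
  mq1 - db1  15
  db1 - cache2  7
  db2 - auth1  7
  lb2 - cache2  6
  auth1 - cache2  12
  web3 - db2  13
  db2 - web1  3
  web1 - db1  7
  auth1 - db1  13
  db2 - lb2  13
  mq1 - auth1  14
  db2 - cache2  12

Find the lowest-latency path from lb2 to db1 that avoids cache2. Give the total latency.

15

A few of the lb2→db1 routes:
lb2 - auth1 - db2 - db1: 2 + 7 + 7 = 16
lb2 - web3 - db2 - db1: 7 + 13 + 7 = 27
lb2 - auth1 - db2 - web1 - db1: 2 + 7 + 3 + 7 = 19
lb2 - db2 - web1 - db1: 13 + 3 + 7 = 23
lb2 - auth1 - db1: 2 + 13 = 15
lb2 - db2 - db1: 13 + 7 = 20
Best route has total 15 ms.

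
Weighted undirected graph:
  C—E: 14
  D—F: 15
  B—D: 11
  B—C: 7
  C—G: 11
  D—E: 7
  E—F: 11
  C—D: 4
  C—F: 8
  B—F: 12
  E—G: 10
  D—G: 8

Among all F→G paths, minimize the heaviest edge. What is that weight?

Checking several routes:
F -> C -> G: max(8, 11) = 11
F -> C -> B -> D -> E -> G: max(8, 7, 11, 7, 10) = 11
F -> C -> D -> G: max(8, 4, 8) = 8
F -> C -> B -> D -> G: max(8, 7, 11, 8) = 11
F -> C -> D -> E -> G: max(8, 4, 7, 10) = 10
Smallest bottleneck: 8.

8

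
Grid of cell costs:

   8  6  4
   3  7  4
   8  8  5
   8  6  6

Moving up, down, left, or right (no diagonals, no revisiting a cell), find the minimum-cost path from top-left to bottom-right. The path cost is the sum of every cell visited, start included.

One optimal route is (0,0)→(0,1)→(0,2)→(1,2)→(2,2)→(3,2).
Its cost is 8 + 6 + 4 + 4 + 5 + 6 = 33.

33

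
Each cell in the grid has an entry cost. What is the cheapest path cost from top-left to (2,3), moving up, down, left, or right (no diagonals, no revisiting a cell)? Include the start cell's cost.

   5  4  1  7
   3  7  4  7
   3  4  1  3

Best path: [0,0] [0,1] [0,2] [1,2] [2,2] [2,3]
Cost: 5 + 4 + 1 + 4 + 1 + 3 = 18

18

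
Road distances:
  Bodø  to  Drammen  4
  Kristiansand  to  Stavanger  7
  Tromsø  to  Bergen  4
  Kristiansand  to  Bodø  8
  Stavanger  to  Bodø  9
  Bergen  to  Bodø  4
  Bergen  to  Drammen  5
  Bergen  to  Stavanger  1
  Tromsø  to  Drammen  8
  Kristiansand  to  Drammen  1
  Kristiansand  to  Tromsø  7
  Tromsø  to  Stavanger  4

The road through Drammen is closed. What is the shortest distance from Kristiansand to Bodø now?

8

Some routes from Kristiansand to Bodø avoiding Drammen:
Kristiansand→Stavanger→Bergen→Bodø: 7 + 1 + 4 = 12
Kristiansand→Tromsø→Bergen→Bodø: 7 + 4 + 4 = 15
Kristiansand→Bodø: 8
Kristiansand→Tromsø→Stavanger→Bergen→Bodø: 7 + 4 + 1 + 4 = 16
Best route has total 8.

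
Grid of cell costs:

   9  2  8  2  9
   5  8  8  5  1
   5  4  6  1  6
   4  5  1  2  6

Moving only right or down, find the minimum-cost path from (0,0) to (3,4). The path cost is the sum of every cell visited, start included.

Best path: [0,0] -> [0,1] -> [0,2] -> [0,3] -> [1,3] -> [2,3] -> [3,3] -> [3,4]
Cost: 9 + 2 + 8 + 2 + 5 + 1 + 2 + 6 = 35

35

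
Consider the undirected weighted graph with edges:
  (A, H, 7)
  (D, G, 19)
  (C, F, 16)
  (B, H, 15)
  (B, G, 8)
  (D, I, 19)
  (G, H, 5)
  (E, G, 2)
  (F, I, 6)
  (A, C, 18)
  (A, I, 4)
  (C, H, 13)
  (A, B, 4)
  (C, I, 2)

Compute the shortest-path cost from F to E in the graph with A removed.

28

Paths from F to E avoiding A:
F-I-C-H-B-G-E: 6 + 2 + 13 + 15 + 8 + 2 = 46
F-C-I-D-G-E: 16 + 2 + 19 + 19 + 2 = 58
F-C-H-G-E: 16 + 13 + 5 + 2 = 36
F-I-D-G-E: 6 + 19 + 19 + 2 = 46
F-C-H-B-G-E: 16 + 13 + 15 + 8 + 2 = 54
F-I-C-H-G-E: 6 + 2 + 13 + 5 + 2 = 28
Best route has total 28.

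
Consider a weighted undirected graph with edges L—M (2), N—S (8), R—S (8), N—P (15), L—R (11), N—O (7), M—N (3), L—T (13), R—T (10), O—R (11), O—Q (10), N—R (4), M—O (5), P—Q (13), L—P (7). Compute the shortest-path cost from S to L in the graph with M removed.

A few of the S→L routes:
S → N → R → L: 8 + 4 + 11 = 23
S → R → T → L: 8 + 10 + 13 = 31
S → R → L: 8 + 11 = 19
S → N → P → L: 8 + 15 + 7 = 30
Best route has total 19.

19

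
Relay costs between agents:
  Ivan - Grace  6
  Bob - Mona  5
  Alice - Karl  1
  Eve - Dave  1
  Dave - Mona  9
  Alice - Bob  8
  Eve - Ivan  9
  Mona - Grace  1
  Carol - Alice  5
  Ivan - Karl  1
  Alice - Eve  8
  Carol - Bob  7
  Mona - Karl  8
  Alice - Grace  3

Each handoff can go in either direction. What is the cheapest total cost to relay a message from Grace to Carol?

8

Some routes from Grace to Carol:
Grace -> Mona -> Karl -> Alice -> Carol: 1 + 8 + 1 + 5 = 15
Grace -> Ivan -> Karl -> Alice -> Carol: 6 + 1 + 1 + 5 = 13
Grace -> Mona -> Bob -> Carol: 1 + 5 + 7 = 13
Grace -> Alice -> Carol: 3 + 5 = 8
The minimum is 8.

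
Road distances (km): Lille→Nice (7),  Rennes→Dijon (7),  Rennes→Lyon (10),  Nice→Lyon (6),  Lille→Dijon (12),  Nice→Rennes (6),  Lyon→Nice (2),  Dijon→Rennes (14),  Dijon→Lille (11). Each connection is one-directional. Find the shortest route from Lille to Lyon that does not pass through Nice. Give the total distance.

36

Paths from Lille to Lyon avoiding Nice:
Lille - Dijon - Rennes - Lyon: 12 + 14 + 10 = 36
The minimum is 36 km.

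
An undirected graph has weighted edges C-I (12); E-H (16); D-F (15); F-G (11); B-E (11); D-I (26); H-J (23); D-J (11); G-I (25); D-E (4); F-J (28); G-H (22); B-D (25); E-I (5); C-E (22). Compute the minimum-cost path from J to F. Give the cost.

A few of the J→F routes:
J - D - E - H - G - F: 11 + 4 + 16 + 22 + 11 = 64
J - H - G - F: 23 + 22 + 11 = 56
J - D - F: 11 + 15 = 26
J - F: 28
J - D - E - I - G - F: 11 + 4 + 5 + 25 + 11 = 56
J - H - E - D - F: 23 + 16 + 4 + 15 = 58
Best route has total 26.

26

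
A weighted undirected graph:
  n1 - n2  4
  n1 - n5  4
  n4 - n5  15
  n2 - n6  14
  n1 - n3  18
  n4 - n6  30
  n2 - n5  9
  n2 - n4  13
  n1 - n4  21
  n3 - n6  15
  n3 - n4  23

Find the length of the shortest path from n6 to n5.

Comparing a few candidate routes:
n6 → n2 → n5: 14 + 9 = 23
n6 → n3 → n1 → n5: 15 + 18 + 4 = 37
n6 → n2 → n4 → n5: 14 + 13 + 15 = 42
n6 → n2 → n1 → n5: 14 + 4 + 4 = 22
Shortest: 22.

22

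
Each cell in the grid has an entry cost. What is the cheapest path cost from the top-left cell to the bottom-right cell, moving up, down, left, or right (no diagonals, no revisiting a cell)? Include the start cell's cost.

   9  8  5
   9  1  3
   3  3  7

Path r0c0 r0c1 r1c1 r1c2 r2c2: 9 + 8 + 1 + 3 + 7 = 28.

28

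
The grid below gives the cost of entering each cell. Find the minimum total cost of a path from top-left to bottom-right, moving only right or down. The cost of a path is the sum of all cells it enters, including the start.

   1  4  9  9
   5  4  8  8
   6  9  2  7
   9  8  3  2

24

Cheapest: r0c0 → r0c1 → r1c1 → r1c2 → r2c2 → r3c2 → r3c3
  1 + 4 + 4 + 8 + 2 + 3 + 2 = 24
For comparison, the top-then-right route costs 40.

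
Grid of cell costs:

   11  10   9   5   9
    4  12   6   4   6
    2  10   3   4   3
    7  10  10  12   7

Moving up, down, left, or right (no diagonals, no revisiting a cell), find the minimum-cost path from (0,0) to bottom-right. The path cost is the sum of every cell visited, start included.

Best path: r0c0 -> r1c0 -> r2c0 -> r2c1 -> r2c2 -> r2c3 -> r2c4 -> r3c4
Cost: 11 + 4 + 2 + 10 + 3 + 4 + 3 + 7 = 44

44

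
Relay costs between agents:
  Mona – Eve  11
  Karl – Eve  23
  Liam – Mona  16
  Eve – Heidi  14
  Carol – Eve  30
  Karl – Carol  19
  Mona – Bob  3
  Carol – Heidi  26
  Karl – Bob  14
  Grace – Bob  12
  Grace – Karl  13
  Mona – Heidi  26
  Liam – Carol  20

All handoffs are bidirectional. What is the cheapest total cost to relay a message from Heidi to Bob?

28

A few of the Heidi→Bob routes:
Heidi -> Eve -> Mona -> Bob: 14 + 11 + 3 = 28
Heidi -> Mona -> Bob: 26 + 3 = 29
Heidi -> Eve -> Karl -> Bob: 14 + 23 + 14 = 51
Best route has total 28.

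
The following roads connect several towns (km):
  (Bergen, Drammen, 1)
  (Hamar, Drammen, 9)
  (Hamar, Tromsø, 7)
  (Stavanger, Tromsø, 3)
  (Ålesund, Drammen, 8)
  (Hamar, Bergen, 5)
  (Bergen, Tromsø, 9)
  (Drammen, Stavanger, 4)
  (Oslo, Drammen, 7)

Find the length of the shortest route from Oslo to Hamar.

Comparing a few candidate routes:
Oslo-Drammen-Stavanger-Tromsø-Hamar: 7 + 4 + 3 + 7 = 21
Oslo-Drammen-Bergen-Tromsø-Hamar: 7 + 1 + 9 + 7 = 24
Oslo-Drammen-Hamar: 7 + 9 = 16
Oslo-Drammen-Bergen-Hamar: 7 + 1 + 5 = 13
The minimum is 13 km.

13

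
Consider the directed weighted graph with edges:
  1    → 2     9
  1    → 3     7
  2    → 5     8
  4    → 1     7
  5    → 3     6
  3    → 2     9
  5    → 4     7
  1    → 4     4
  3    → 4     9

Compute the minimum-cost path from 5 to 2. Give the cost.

15

Routes from 5 to 2:
5 - 3 - 4 - 1 - 2: 6 + 9 + 7 + 9 = 31
5 - 3 - 2: 6 + 9 = 15
5 - 4 - 1 - 3 - 2: 7 + 7 + 7 + 9 = 30
5 - 4 - 1 - 2: 7 + 7 + 9 = 23
Best route has total 15.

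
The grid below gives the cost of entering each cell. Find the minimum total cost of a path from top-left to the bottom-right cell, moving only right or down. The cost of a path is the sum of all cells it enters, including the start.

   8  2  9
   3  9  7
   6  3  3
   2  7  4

27

One optimal route is (0,0) (1,0) (2,0) (2,1) (2,2) (3,2).
Its cost is 8 + 3 + 6 + 3 + 3 + 4 = 27.
(Top row then right column would cost 33.)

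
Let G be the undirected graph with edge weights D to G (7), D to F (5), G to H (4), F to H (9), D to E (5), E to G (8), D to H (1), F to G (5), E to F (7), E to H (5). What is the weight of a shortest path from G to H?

4

A few of the G→H routes:
G -> F -> H: 5 + 9 = 14
G -> H: 4
G -> E -> H: 8 + 5 = 13
G -> F -> D -> H: 5 + 5 + 1 = 11
G -> D -> H: 7 + 1 = 8
Shortest: 4.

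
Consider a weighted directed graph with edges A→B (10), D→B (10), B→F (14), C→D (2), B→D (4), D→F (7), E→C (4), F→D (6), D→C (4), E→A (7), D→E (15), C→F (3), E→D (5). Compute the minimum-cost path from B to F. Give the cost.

11

Candidate routes:
B → F: 14
B → D → E → C → F: 4 + 15 + 4 + 3 = 26
B → D → C → F: 4 + 4 + 3 = 11
B → D → F: 4 + 7 = 11
The minimum is 11.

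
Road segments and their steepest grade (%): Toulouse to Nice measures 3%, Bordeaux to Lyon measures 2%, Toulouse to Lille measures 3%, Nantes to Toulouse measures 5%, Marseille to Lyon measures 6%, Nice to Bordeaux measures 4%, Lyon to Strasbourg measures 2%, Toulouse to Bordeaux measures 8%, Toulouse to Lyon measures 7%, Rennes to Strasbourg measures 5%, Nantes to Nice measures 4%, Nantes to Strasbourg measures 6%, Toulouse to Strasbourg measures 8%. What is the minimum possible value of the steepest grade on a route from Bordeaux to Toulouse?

Checking several routes:
Bordeaux -> Lyon -> Strasbourg -> Nantes -> Nice -> Toulouse: max(2, 2, 6, 4, 3) = 6
Bordeaux -> Lyon -> Strasbourg -> Nantes -> Toulouse: max(2, 2, 6, 5) = 6
Bordeaux -> Nice -> Nantes -> Toulouse: max(4, 4, 5) = 5
Bordeaux -> Nice -> Toulouse: max(4, 3) = 4
The minimum achievable maximum is 4%.

4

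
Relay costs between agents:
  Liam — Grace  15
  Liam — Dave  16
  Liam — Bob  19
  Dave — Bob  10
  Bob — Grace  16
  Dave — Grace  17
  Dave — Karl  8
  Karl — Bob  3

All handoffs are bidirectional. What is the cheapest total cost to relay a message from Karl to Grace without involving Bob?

25

Paths from Karl to Grace avoiding Bob:
Karl - Dave - Grace: 8 + 17 = 25
Karl - Dave - Liam - Grace: 8 + 16 + 15 = 39
Shortest: 25.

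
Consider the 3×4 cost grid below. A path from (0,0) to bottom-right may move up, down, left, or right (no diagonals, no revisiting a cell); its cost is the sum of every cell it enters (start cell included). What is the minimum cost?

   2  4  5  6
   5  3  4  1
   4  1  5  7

Take [0,0] → [0,1] → [1,1] → [1,2] → [1,3] → [2,3] for a total of 2 + 4 + 3 + 4 + 1 + 7 = 21.

21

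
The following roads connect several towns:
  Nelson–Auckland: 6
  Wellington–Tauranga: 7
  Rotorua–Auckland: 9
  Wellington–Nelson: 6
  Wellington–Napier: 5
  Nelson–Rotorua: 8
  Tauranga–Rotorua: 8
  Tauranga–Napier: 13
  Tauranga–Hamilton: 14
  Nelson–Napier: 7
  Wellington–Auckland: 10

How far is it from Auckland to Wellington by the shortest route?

A few of the Auckland→Wellington routes:
Auckland → Nelson → Wellington: 6 + 6 = 12
Auckland → Nelson → Rotorua → Tauranga → Wellington: 6 + 8 + 8 + 7 = 29
Auckland → Rotorua → Nelson → Wellington: 9 + 8 + 6 = 23
Auckland → Wellington: 10
Auckland → Nelson → Napier → Wellington: 6 + 7 + 5 = 18
Auckland → Rotorua → Tauranga → Wellington: 9 + 8 + 7 = 24
Best route has total 10.

10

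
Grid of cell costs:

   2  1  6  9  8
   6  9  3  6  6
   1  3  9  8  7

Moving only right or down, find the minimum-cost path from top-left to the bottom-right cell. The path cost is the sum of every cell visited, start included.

One optimal route is (0,0) -> (0,1) -> (0,2) -> (1,2) -> (1,3) -> (1,4) -> (2,4).
Its cost is 2 + 1 + 6 + 3 + 6 + 6 + 7 = 31.
(Top row then right column would cost 39.)

31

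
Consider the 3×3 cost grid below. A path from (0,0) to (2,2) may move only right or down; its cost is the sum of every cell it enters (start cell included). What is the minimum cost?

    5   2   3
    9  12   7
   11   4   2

Cheapest: (0,0) -> (0,1) -> (0,2) -> (1,2) -> (2,2)
  5 + 2 + 3 + 7 + 2 = 19

19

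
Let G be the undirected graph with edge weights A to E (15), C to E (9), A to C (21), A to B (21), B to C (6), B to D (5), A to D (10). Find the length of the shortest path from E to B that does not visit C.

Paths from E to B avoiding C:
E -> A -> D -> B: 15 + 10 + 5 = 30
E -> A -> B: 15 + 21 = 36
Best route has total 30.

30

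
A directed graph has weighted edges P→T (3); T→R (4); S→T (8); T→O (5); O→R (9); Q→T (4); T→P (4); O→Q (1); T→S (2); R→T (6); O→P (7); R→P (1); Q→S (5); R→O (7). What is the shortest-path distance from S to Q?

14

Routes from S to Q:
S -> T -> O -> Q: 8 + 5 + 1 = 14
S -> T -> R -> O -> Q: 8 + 4 + 7 + 1 = 20
Best route has total 14.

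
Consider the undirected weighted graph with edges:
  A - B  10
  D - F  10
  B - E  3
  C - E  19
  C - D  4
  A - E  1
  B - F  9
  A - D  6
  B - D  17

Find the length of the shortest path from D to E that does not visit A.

20

Candidate routes:
D→C→E: 4 + 19 = 23
D→F→B→E: 10 + 9 + 3 = 22
D→B→E: 17 + 3 = 20
Shortest: 20.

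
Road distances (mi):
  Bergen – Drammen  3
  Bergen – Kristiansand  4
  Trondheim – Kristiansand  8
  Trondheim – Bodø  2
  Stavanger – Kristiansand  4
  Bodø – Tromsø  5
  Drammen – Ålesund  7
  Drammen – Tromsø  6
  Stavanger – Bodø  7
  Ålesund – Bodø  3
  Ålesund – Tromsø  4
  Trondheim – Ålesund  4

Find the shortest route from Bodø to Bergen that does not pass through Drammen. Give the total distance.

14

Candidate routes:
Bodø → Stavanger → Kristiansand → Bergen: 7 + 4 + 4 = 15
Bodø → Ålesund → Trondheim → Kristiansand → Bergen: 3 + 4 + 8 + 4 = 19
Bodø → Trondheim → Kristiansand → Bergen: 2 + 8 + 4 = 14
Bodø → Tromsø → Ålesund → Trondheim → Kristiansand → Bergen: 5 + 4 + 4 + 8 + 4 = 25
Shortest: 14 mi.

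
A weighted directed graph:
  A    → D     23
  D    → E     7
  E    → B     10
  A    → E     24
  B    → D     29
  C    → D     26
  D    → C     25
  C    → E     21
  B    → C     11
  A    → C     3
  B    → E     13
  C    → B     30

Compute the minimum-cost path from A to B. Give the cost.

Comparing a few candidate routes:
A -> C -> B: 3 + 30 = 33
A -> D -> E -> B: 23 + 7 + 10 = 40
A -> C -> E -> B: 3 + 21 + 10 = 34
A -> E -> B: 24 + 10 = 34
Best route has total 33.

33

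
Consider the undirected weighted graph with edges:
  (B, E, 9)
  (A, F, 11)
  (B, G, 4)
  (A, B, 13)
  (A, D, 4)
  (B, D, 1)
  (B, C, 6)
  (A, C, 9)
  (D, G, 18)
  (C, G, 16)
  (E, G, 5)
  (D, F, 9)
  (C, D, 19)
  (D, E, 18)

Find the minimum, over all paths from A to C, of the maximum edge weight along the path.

6

A few of the A→C routes:
A-F-D-B-C: max(11, 9, 1, 6) = 11
A-B-C: max(13, 6) = 13
A-C: max(9) = 9
A-D-B-G-C: max(4, 1, 4, 16) = 16
A-D-B-C: max(4, 1, 6) = 6
Smallest bottleneck: 6.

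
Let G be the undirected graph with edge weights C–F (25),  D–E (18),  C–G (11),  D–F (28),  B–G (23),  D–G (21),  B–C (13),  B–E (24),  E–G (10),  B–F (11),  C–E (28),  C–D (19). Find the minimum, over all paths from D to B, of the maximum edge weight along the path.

Comparing a few candidate routes:
D → G → B: max(21, 23) = 23
D → C → B: max(19, 13) = 19
D → E → G → C → B: max(18, 10, 11, 13) = 18
D → E → G → B: max(18, 10, 23) = 23
D → G → C → B: max(21, 11, 13) = 21
D → C → G → B: max(19, 11, 23) = 23
Smallest bottleneck: 18.

18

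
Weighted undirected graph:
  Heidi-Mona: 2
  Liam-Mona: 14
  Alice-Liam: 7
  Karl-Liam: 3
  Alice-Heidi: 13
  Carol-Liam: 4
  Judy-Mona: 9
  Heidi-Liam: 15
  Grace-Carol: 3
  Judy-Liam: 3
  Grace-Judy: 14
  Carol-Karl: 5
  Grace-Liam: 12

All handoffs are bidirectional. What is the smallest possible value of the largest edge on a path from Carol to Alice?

Checking several routes:
Carol → Karl → Liam → Judy → Mona → Heidi → Alice: max(5, 3, 3, 9, 2, 13) = 13
Carol → Grace → Liam → Alice: max(3, 12, 7) = 12
Carol → Liam → Alice: max(4, 7) = 7
Carol → Grace → Liam → Judy → Mona → Heidi → Alice: max(3, 12, 3, 9, 2, 13) = 13
Carol → Karl → Liam → Alice: max(5, 3, 7) = 7
Carol → Liam → Judy → Mona → Heidi → Alice: max(4, 3, 9, 2, 13) = 13
Smallest bottleneck: 7.

7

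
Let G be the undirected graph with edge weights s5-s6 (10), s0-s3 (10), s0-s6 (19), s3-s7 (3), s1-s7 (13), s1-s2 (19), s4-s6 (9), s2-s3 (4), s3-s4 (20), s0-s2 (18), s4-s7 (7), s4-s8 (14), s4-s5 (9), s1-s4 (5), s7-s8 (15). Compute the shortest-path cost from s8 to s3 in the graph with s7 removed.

34

Comparing a few candidate routes:
s8 -> s4 -> s6 -> s0 -> s2 -> s3: 14 + 9 + 19 + 18 + 4 = 64
s8 -> s4 -> s1 -> s2 -> s3: 14 + 5 + 19 + 4 = 42
s8 -> s4 -> s3: 14 + 20 = 34
s8 -> s4 -> s1 -> s2 -> s0 -> s3: 14 + 5 + 19 + 18 + 10 = 66
s8 -> s4 -> s5 -> s6 -> s0 -> s3: 14 + 9 + 10 + 19 + 10 = 62
s8 -> s4 -> s6 -> s0 -> s3: 14 + 9 + 19 + 10 = 52
The minimum is 34.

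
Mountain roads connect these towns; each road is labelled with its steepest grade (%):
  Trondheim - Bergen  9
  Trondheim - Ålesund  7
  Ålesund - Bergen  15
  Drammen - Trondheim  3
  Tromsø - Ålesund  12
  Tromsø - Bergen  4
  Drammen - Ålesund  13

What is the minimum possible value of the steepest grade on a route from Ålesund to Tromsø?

Paths from Ålesund to Tromsø:
Ålesund - Bergen - Tromsø: max(15, 4) = 15
Ålesund - Trondheim - Bergen - Tromsø: max(7, 9, 4) = 9
Ålesund - Tromsø: max(12) = 12
Ålesund - Drammen - Trondheim - Bergen - Tromsø: max(13, 3, 9, 4) = 13
The minimum achievable maximum is 9%.

9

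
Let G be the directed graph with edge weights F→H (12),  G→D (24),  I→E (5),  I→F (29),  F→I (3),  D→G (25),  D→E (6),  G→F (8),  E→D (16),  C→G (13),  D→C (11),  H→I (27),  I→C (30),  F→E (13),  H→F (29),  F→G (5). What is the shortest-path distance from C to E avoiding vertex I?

Candidate routes:
C - G - D - E: 13 + 24 + 6 = 43
C - G - F - E: 13 + 8 + 13 = 34
Best route has total 34.

34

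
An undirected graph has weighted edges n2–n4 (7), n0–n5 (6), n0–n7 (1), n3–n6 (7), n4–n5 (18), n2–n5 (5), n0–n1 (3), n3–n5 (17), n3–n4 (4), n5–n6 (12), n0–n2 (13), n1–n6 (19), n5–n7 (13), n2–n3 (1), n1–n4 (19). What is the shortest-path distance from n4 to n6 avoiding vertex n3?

Some routes from n4 to n6 avoiding n3:
n4 -> n1 -> n0 -> n5 -> n6: 19 + 3 + 6 + 12 = 40
n4 -> n1 -> n6: 19 + 19 = 38
n4 -> n5 -> n6: 18 + 12 = 30
n4 -> n2 -> n0 -> n5 -> n6: 7 + 13 + 6 + 12 = 38
n4 -> n2 -> n5 -> n0 -> n1 -> n6: 7 + 5 + 6 + 3 + 19 = 40
n4 -> n2 -> n5 -> n6: 7 + 5 + 12 = 24
The minimum is 24.

24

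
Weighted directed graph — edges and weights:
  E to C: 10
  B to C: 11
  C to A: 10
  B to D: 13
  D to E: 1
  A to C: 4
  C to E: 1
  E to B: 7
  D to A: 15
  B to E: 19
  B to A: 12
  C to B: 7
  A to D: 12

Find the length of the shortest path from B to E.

12

Some routes from B to E:
B - A - D - E: 12 + 12 + 1 = 25
B - E: 19
B - D - E: 13 + 1 = 14
B - A - C - E: 12 + 4 + 1 = 17
B - C - E: 11 + 1 = 12
Shortest: 12.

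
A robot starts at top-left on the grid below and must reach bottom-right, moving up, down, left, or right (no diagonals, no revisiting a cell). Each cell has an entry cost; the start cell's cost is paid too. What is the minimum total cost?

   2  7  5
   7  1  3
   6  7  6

Path r0c0 -> r0c1 -> r1c1 -> r1c2 -> r2c2: 2 + 7 + 1 + 3 + 6 = 19.

19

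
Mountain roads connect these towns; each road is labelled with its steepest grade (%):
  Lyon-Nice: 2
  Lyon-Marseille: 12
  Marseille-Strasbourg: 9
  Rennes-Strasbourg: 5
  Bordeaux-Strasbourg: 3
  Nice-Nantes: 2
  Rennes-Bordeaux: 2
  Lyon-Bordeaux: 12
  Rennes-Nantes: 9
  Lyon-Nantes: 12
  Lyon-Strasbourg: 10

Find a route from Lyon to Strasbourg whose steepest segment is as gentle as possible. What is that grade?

9

Some routes from Lyon to Strasbourg:
Lyon -> Nice -> Nantes -> Rennes -> Strasbourg: max(2, 2, 9, 5) = 9
Lyon -> Bordeaux -> Rennes -> Strasbourg: max(12, 2, 5) = 12
Lyon -> Strasbourg: max(10) = 10
Lyon -> Nice -> Nantes -> Rennes -> Bordeaux -> Strasbourg: max(2, 2, 9, 2, 3) = 9
Smallest bottleneck: 9%.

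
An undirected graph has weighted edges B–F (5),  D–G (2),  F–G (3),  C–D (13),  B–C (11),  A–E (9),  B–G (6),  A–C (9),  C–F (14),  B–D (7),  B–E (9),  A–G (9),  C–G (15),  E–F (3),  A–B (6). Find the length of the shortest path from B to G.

6

Checking several routes:
B → E → F → G: 9 + 3 + 3 = 15
B → A → G: 6 + 9 = 15
B → D → G: 7 + 2 = 9
B → F → G: 5 + 3 = 8
B → A → E → F → G: 6 + 9 + 3 + 3 = 21
B → G: 6
Best route has total 6.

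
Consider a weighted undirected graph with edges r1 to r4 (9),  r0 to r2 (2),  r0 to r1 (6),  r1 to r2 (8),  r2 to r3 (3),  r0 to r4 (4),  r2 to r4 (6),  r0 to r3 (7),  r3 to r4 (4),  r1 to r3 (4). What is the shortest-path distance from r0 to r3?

Comparing a few candidate routes:
r0-r4-r3: 4 + 4 = 8
r0-r3: 7
r0-r2-r3: 2 + 3 = 5
r0-r2-r4-r3: 2 + 6 + 4 = 12
r0-r1-r3: 6 + 4 = 10
Best route has total 5.

5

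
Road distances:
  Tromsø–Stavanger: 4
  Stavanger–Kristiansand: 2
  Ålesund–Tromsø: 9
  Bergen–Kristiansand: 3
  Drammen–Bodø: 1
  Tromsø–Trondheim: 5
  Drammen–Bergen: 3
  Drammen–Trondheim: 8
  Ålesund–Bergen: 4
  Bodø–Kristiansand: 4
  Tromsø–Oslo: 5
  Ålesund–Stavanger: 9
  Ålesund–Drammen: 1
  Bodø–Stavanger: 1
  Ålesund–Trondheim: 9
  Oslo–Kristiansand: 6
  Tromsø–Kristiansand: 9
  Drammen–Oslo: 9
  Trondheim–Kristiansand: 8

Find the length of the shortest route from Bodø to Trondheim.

Comparing a few candidate routes:
Bodø→Stavanger→Tromsø→Trondheim: 1 + 4 + 5 = 10
Bodø→Drammen→Trondheim: 1 + 8 = 9
Bodø→Kristiansand→Trondheim: 4 + 8 = 12
Bodø→Stavanger→Kristiansand→Trondheim: 1 + 2 + 8 = 11
Bodø→Drammen→Ålesund→Trondheim: 1 + 1 + 9 = 11
Bodø→Kristiansand→Stavanger→Tromsø→Trondheim: 4 + 2 + 4 + 5 = 15
Shortest: 9.

9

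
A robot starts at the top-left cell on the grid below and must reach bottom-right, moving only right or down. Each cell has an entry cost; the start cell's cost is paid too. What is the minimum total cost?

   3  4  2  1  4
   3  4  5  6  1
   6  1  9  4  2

17

Best path: [0,0] → [0,1] → [0,2] → [0,3] → [0,4] → [1,4] → [2,4]
Cost: 3 + 4 + 2 + 1 + 4 + 1 + 2 = 17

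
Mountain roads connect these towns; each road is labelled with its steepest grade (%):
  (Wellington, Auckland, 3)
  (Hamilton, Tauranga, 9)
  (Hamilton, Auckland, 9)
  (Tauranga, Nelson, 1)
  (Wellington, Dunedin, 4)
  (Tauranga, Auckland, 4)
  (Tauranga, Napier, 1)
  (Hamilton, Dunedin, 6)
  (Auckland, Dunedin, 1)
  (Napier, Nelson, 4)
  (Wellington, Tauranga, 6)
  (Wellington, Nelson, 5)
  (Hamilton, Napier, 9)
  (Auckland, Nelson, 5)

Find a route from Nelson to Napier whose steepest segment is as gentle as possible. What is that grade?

Checking several routes:
Nelson-Wellington-Auckland-Tauranga-Napier: max(5, 3, 4, 1) = 5
Nelson-Napier: max(4) = 4
Nelson-Auckland-Tauranga-Napier: max(5, 4, 1) = 5
Nelson-Wellington-Dunedin-Auckland-Tauranga-Napier: max(5, 4, 1, 4, 1) = 5
Nelson-Auckland-Dunedin-Wellington-Tauranga-Napier: max(5, 1, 4, 6, 1) = 6
Nelson-Tauranga-Napier: max(1, 1) = 1
Smallest bottleneck: 1%.

1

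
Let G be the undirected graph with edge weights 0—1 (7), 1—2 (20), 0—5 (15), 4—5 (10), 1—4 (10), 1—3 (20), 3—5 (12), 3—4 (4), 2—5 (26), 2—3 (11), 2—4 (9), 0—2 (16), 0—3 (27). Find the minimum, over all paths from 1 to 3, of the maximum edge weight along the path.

Checking several routes:
1 - 4 - 3: max(10, 4) = 10
1 - 4 - 2 - 3: max(10, 9, 11) = 11
1 - 0 - 5 - 4 - 2 - 3: max(7, 15, 10, 9, 11) = 15
1 - 4 - 5 - 3: max(10, 10, 12) = 12
1 - 0 - 5 - 3: max(7, 15, 12) = 15
The minimum achievable maximum is 10.

10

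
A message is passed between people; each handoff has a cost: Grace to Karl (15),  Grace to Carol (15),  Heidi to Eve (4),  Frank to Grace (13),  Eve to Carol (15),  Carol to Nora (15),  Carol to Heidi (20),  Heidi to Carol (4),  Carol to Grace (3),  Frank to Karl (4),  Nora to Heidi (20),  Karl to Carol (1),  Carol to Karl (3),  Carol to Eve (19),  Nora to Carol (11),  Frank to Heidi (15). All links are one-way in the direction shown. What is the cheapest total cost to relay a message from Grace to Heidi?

35

Routes from Grace to Heidi:
Grace → Karl → Carol → Nora → Heidi: 15 + 1 + 15 + 20 = 51
Grace → Karl → Carol → Heidi: 15 + 1 + 20 = 36
Grace → Carol → Heidi: 15 + 20 = 35
Grace → Carol → Nora → Heidi: 15 + 15 + 20 = 50
The minimum is 35.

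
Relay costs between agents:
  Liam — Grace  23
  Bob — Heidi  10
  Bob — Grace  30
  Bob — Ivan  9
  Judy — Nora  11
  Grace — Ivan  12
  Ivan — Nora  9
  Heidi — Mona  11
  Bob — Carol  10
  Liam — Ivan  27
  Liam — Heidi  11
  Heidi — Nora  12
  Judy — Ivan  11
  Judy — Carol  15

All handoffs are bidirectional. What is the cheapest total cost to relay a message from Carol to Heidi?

A few of the Carol→Heidi routes:
Carol → Judy → Nora → Heidi: 15 + 11 + 12 = 38
Carol → Bob → Ivan → Nora → Heidi: 10 + 9 + 9 + 12 = 40
Carol → Bob → Heidi: 10 + 10 = 20
The minimum is 20.

20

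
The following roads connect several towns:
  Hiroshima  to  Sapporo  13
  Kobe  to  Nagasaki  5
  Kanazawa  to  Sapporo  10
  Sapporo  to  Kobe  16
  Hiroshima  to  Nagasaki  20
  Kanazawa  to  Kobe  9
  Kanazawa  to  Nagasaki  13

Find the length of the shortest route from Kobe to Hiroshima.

25

Comparing a few candidate routes:
Kobe - Nagasaki - Hiroshima: 5 + 20 = 25
Kobe - Kanazawa - Nagasaki - Hiroshima: 9 + 13 + 20 = 42
Kobe - Nagasaki - Kanazawa - Sapporo - Hiroshima: 5 + 13 + 10 + 13 = 41
Kobe - Kanazawa - Sapporo - Hiroshima: 9 + 10 + 13 = 32
Kobe - Sapporo - Hiroshima: 16 + 13 = 29
Shortest: 25.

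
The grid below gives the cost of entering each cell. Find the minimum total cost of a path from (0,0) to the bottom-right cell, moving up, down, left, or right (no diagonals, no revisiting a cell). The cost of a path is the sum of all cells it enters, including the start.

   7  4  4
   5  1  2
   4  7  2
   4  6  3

19

Best path: (0,0) -> (0,1) -> (1,1) -> (1,2) -> (2,2) -> (3,2)
Cost: 7 + 4 + 1 + 2 + 2 + 3 = 19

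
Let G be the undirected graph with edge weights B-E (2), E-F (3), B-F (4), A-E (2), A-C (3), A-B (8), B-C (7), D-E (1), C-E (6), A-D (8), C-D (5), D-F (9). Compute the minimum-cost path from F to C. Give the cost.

8

Checking several routes:
F -> E -> D -> C: 3 + 1 + 5 = 9
F -> B -> C: 4 + 7 = 11
F -> E -> C: 3 + 6 = 9
F -> B -> E -> A -> C: 4 + 2 + 2 + 3 = 11
F -> E -> A -> C: 3 + 2 + 3 = 8
The minimum is 8.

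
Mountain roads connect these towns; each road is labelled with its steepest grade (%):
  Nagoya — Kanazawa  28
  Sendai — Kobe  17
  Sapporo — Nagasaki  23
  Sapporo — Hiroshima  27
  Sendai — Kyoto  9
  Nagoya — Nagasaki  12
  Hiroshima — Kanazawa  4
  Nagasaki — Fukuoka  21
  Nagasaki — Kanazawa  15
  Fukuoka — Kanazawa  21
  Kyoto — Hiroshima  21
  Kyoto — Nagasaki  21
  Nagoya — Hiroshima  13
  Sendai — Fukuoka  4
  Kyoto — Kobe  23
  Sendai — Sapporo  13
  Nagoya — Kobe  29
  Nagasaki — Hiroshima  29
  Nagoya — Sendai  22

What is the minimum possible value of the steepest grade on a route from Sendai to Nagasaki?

21

Comparing a few candidate routes:
Sendai-Fukuoka-Nagasaki: max(4, 21) = 21
Sendai-Kyoto-Hiroshima-Kanazawa-Nagasaki: max(9, 21, 4, 15) = 21
Sendai-Fukuoka-Kanazawa-Nagasaki: max(4, 21, 15) = 21
Sendai-Fukuoka-Kanazawa-Hiroshima-Kyoto-Nagasaki: max(4, 21, 4, 21, 21) = 21
Sendai-Fukuoka-Kanazawa-Hiroshima-Nagoya-Nagasaki: max(4, 21, 4, 13, 12) = 21
Sendai-Kyoto-Hiroshima-Kanazawa-Fukuoka-Nagasaki: max(9, 21, 4, 21, 21) = 21
Best route has worst link 21%.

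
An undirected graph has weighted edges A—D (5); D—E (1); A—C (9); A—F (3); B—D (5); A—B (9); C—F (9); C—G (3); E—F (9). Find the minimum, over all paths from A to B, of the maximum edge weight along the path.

Paths from A to B:
A→C→F→E→D→B: max(9, 9, 9, 1, 5) = 9
A→B: max(9) = 9
A→F→E→D→B: max(3, 9, 1, 5) = 9
A→D→B: max(5, 5) = 5
Best route has worst link 5.

5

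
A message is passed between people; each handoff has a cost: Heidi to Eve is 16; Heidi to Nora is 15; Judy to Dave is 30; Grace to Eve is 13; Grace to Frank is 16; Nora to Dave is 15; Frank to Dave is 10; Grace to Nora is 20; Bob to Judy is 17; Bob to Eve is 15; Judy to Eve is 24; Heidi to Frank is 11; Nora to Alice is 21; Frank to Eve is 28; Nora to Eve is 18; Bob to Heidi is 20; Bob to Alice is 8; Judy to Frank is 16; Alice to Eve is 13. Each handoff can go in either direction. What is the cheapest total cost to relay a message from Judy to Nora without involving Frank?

42

A few of the Judy→Nora routes:
Judy - Dave - Nora: 30 + 15 = 45
Judy - Eve - Nora: 24 + 18 = 42
Judy - Bob - Alice - Nora: 17 + 8 + 21 = 46
Best route has total 42.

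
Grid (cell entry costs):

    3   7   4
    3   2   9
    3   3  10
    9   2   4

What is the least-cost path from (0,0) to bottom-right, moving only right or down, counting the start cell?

17

Path r0c0 -> r1c0 -> r1c1 -> r2c1 -> r3c1 -> r3c2: 3 + 3 + 2 + 3 + 2 + 4 = 17.
For comparison, the top-then-right route costs 37.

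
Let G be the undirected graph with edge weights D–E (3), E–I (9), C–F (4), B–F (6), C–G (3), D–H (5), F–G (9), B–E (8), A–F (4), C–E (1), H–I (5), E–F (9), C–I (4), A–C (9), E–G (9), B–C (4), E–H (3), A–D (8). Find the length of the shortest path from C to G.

3

A few of the C→G routes:
C-G: 3
C-E-G: 1 + 9 = 10
C-F-G: 4 + 9 = 13
Best route has total 3.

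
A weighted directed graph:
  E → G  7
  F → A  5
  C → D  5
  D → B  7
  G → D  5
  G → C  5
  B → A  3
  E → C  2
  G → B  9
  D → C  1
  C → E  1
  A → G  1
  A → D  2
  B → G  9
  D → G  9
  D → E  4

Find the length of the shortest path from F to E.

9

A few of the F→E routes:
F-A-D-E: 5 + 2 + 4 = 11
F-A-G-C-E: 5 + 1 + 5 + 1 = 12
F-A-D-C-E: 5 + 2 + 1 + 1 = 9
The minimum is 9.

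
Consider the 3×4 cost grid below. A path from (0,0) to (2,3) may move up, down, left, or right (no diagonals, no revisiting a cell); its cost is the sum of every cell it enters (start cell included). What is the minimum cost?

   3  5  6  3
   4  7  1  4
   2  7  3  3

21

Path (0,0)→(0,1)→(0,2)→(1,2)→(2,2)→(2,3): 3 + 5 + 6 + 1 + 3 + 3 = 21.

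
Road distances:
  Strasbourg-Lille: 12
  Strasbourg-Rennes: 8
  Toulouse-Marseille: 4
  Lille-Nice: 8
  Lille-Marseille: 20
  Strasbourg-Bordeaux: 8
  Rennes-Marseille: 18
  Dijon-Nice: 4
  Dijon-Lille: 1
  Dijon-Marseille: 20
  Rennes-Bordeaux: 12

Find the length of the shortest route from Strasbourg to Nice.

17

Comparing a few candidate routes:
Strasbourg→Lille→Dijon→Nice: 12 + 1 + 4 = 17
Strasbourg→Rennes→Marseille→Dijon→Nice: 8 + 18 + 20 + 4 = 50
Strasbourg→Rennes→Marseille→Lille→Dijon→Nice: 8 + 18 + 20 + 1 + 4 = 51
Strasbourg→Lille→Nice: 12 + 8 = 20
The minimum is 17.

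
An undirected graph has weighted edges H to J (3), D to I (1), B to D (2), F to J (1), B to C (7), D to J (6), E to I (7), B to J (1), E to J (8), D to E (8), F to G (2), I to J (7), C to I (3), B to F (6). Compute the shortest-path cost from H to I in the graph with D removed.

Paths from H to I avoiding D:
H → J → B → C → I: 3 + 1 + 7 + 3 = 14
H → J → E → I: 3 + 8 + 7 = 18
H → J → F → B → C → I: 3 + 1 + 6 + 7 + 3 = 20
H → J → I: 3 + 7 = 10
The minimum is 10.

10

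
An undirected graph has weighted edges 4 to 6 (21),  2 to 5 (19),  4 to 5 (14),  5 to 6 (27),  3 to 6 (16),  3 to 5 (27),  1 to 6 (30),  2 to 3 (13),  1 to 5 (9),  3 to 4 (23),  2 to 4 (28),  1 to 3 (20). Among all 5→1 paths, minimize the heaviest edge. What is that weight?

Comparing a few candidate routes:
5 -> 2 -> 3 -> 1: max(19, 13, 20) = 20
5 -> 4 -> 6 -> 3 -> 1: max(14, 21, 16, 20) = 21
5 -> 1: max(9) = 9
Best route has worst link 9.

9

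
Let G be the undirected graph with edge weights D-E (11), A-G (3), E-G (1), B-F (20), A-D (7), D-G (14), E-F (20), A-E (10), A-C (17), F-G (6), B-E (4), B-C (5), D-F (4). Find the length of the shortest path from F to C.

Comparing a few candidate routes:
F→G→E→B→C: 6 + 1 + 4 + 5 = 16
F→D→A→G→E→B→C: 4 + 7 + 3 + 1 + 4 + 5 = 24
F→D→E→B→C: 4 + 11 + 4 + 5 = 24
The minimum is 16.

16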